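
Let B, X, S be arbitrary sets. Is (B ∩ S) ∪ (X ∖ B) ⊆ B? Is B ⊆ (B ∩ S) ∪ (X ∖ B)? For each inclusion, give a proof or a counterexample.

(⟹) This inclusion fails. Take B = ∅, X = {1}, S = ∅; then 1 ∈ (B ∩ S) ∪ (X ∖ B) but 1 ∉ B.

(⟸) This inclusion fails. Take B = {1}, X = ∅, S = ∅; then 1 ∈ B but 1 ∉ (B ∩ S) ∪ (X ∖ B).

Both inclusions fail.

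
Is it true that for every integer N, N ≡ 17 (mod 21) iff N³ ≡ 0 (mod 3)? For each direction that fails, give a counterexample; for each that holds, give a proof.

Forward direction. This fails: take N = 17. Then 17 ≡ 17 (mod 21), but 17³ = 4913 ≡ 2 (mod 3), not 0.

Converse. This fails: take N = 0. Then 0³ = 0 ≡ 0 (mod 3), yet 0 ≡ 0 (mod 21), not 17.

Both directions fail.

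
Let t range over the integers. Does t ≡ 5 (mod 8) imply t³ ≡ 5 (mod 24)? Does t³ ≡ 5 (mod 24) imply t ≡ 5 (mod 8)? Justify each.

[⇒] This fails: take t = 13. Then 13 ≡ 5 (mod 8), but 13³ = 2197 ≡ 13 (mod 24), not 5.

[⇐] Conversely, the residues r modulo 24 with r³ ≡ 5 (mod 24) are exactly {5}, and each is ≡ 5 (mod 8).

The forward direction fails; the converse holds.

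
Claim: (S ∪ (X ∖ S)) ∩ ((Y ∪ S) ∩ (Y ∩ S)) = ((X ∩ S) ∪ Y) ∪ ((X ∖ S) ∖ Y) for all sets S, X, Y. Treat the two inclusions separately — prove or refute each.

Forward inclusion. Let x ∈ (S ∪ (X ∖ S)) ∩ ((Y ∪ S) ∩ (Y ∩ S)). Then either x ∈ S ∩ Y and x ∉ X; or x ∈ S ∩ X ∩ Y. In each case x ∈ ((X ∩ S) ∪ Y) ∪ ((X ∖ S) ∖ Y), so (S ∪ (X ∖ S)) ∩ ((Y ∪ S) ∩ (Y ∩ S)) ⊆ ((X ∩ S) ∪ Y) ∪ ((X ∖ S) ∖ Y).

Reverse inclusion. This inclusion fails. Take S = ∅, X = {1}, Y = ∅; then 1 ∈ ((X ∩ S) ∪ Y) ∪ ((X ∖ S) ∖ Y) but 1 ∉ (S ∪ (X ∖ S)) ∩ ((Y ∪ S) ∩ (Y ∩ S)).

Only the forward inclusion holds.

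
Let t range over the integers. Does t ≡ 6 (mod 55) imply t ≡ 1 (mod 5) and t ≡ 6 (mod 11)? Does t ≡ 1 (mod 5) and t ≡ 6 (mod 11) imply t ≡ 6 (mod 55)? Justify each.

(→) Suppose t ≡ 6 (mod 55); write t = 55j + 6. Since 5 ∣ 55, reducing mod 5 gives t ≡ 6 ≡ 1 (mod 5); since 11 ∣ 55, reducing mod 11 gives t ≡ 6 (mod 11).

(←) Conversely, if t ≡ 1 (mod 5) and t ≡ 6 (mod 11), then by the Chinese remainder theorem t ≡ 6 (mod 55). This is exactly t ≡ 6 (mod 55).

Both directions hold.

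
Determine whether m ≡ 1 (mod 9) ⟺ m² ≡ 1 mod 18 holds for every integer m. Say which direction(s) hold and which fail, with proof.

(⟹) This fails: take m = 10. Then 10 ≡ 1 (mod 9), but 10² = 100 ≡ 10 (mod 18), not 1.

(⟸) This fails: take m = 17. Then 17² = 289 ≡ 1 (mod 18), yet 17 ≡ 8 (mod 9), not 1.

Neither direction holds.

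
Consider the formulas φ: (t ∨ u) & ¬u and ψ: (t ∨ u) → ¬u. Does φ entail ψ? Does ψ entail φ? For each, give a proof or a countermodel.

(→) Assume the antecedent. If t is true, the antecedent forces (t = T, u = F), and (t ∨ u) → ¬u holds there. If t is false, the antecedent cannot hold. Either way (t ∨ u) → ¬u holds.

(←) This fails. Under t = F, u = F, the left side is false but the right side is true.

Not equivalent: only (⇒) holds.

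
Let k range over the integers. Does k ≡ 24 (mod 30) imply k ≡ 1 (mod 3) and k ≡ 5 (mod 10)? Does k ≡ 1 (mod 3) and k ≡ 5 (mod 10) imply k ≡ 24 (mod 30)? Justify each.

(⇒) fails and (⇐) fails.

(→) This fails: k = 24 gives 24 ≡ 24 (mod 30) but 24 ≡ 0 (mod 3), so the conjunction on the right does not hold.

(←) This fails: k = 25 satisfies both congruences on the right (25 ≡ 1 mod 3 and 25 ≡ 5 mod 10) yet 25 ≡ 25 (mod 30), not 24.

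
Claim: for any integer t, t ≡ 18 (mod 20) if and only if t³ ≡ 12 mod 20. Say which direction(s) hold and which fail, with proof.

(⇒) Suppose t ≡ 18 (mod 20). Write t = 20j + 18. Then (20j + 18)³ = 8000j³ + 21600j² + 19440j + 5832 = 20(400j³ + 1080j² + 972j + 291) + 12, so t³ ≡ 12 (mod 20).

(⇐) This fails: take t = 8. Then 8³ = 512 ≡ 12 (mod 20), yet 8 ≡ 8 (mod 20), not 18.

Only the forward direction holds.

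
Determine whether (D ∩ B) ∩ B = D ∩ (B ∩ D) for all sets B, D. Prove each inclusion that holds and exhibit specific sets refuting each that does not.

Both inclusions hold.

(⟹) Let x ∈ (D ∩ B) ∩ B. Then x ∈ B ∩ D, from which x ∈ D ∩ (B ∩ D).

(⟸) Let x ∈ D ∩ (B ∩ D). Then x ∈ B ∩ D, from which x ∈ (D ∩ B) ∩ B.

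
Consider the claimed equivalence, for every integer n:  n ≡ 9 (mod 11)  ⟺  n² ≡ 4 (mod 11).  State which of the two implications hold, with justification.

(⇐) This fails: take n = 2. Then 2² = 4 ≡ 4 (mod 11), yet 2 ≡ 2 (mod 11), not 9.

(⇒) Suppose n ≡ 9 (mod 11). Write n = 11j + 9. Then (11j + 9)² = 121j² + 198j + 81 = 11(11j² + 18j + 7) + 4, so n² ≡ 4 (mod 11).

Not equivalent: only (⇒) holds.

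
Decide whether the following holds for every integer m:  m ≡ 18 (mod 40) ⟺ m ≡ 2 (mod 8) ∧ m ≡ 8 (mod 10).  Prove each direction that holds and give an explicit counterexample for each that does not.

Both directions hold; the statement is true.

(←) If m ≡ 2 (mod 8) and m ≡ 8 (mod 10), then by the Chinese remainder theorem m ≡ 18 (mod 40). This is exactly m ≡ 18 (mod 40).

(→) Suppose m ≡ 18 (mod 40); write m = 40j + 18. Since 8 ∣ 40, reducing mod 8 gives m ≡ 18 ≡ 2 (mod 8); since 10 ∣ 40, reducing mod 10 gives m ≡ 18 ≡ 8 (mod 10).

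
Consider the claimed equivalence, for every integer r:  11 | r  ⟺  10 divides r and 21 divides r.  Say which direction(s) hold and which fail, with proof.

Neither direction holds.

[⇒] This fails: take r = 11. Certainly 11 ∣ 11, but 10 ∤ 11.

[⇐] This fails: take r = 210. Both 10 ∣ 210 and 21 ∣ 210, yet 210 is not a multiple of 11 (since 210 = 19·11 + 1), so 11 ∤ 210.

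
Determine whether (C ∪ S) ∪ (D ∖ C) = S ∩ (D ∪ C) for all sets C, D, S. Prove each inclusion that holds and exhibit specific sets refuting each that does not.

Forward inclusion. This inclusion fails. Take C = {1}, D = ∅, S = ∅; then 1 ∈ (C ∪ S) ∪ (D ∖ C) but 1 ∉ S ∩ (D ∪ C).

Reverse inclusion. Let x ∈ S ∩ (D ∪ C). Then either x ∈ C ∩ S and x ∉ D; or x ∈ D ∩ S and x ∉ C; or x ∈ C ∩ D ∩ S. In each case x ∈ (C ∪ S) ∪ (D ∖ C), so S ∩ (D ∪ C) ⊆ (C ∪ S) ∪ (D ∖ C).

The sets are not equal: only the reverse inclusion holds.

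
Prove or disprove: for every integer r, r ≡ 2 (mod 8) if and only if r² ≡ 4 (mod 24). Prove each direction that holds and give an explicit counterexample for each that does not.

(⇒) fails and (⇐) fails.

(⟹) This fails: take r = 18. Then 18 ≡ 2 (mod 8), but 18² = 324 ≡ 12 (mod 24), not 4.

(⟸) This fails: take r = 14. Then 14² = 196 ≡ 4 (mod 24), yet 14 ≡ 6 (mod 8), not 2.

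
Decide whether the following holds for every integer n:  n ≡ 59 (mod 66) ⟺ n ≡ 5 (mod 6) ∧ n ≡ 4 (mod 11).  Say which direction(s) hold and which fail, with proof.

(⇒) Suppose n ≡ 59 (mod 66); write n = 66j + 59. Since 6 ∣ 66, reducing mod 6 gives n ≡ 59 ≡ 5 (mod 6); since 11 ∣ 66, reducing mod 11 gives n ≡ 59 ≡ 4 (mod 11).

(⇐) Conversely, if n ≡ 5 (mod 6) and n ≡ 4 (mod 11), then by the Chinese remainder theorem n ≡ 59 (mod 66). This is exactly n ≡ 59 (mod 66).

Both implications hold.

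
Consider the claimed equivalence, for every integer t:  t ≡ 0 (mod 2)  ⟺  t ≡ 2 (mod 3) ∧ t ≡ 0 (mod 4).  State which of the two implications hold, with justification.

(⇐) If t ≡ 2 (mod 3) and t ≡ 0 (mod 4), then by the Chinese remainder theorem t ≡ 8 (mod 12). Since 8 ≡ 0 (mod 2) and 2 ∣ 12, we get t ≡ 0 (mod 2).

(⇒) This fails: t = 0 gives 0 ≡ 0 (mod 2) but 0 ≡ 0 (mod 3), so the conjunction on the right does not hold.

Only the converse holds.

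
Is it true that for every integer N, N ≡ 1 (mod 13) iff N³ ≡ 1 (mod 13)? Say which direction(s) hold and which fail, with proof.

Only the forward implication holds.

Converse. This fails: take N = 3. Then 3³ = 27 ≡ 1 (mod 13), yet 3 ≡ 3 (mod 13), not 1.

Forward direction. Suppose N ≡ 1 (mod 13). Write N = 13j + 1. Then (13j + 1)³ = 2197j³ + 507j² + 39j + 1 = 13(169j³ + 39j² + 3j) + 1, so N³ ≡ 1 (mod 13).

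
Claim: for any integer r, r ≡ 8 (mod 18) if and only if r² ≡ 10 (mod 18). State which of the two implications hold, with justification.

Only the forward direction holds.

[⇒] Suppose r ≡ 8 (mod 18). Write r = 18j + 8. Then (18j + 8)² = 324j² + 288j + 64 = 18(18j² + 16j + 3) + 10, so r² ≡ 10 (mod 18).

[⇐] This fails: take r = 10. Then 10² = 100 ≡ 10 (mod 18), yet 10 ≡ 10 (mod 18), not 8.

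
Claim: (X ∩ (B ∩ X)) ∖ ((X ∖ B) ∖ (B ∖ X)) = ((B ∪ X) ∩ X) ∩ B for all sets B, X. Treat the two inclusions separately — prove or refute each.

(⊇) Let x ∈ ((B ∪ X) ∩ X) ∩ B. Then x ∈ B ∩ X, from which x ∈ (X ∩ (B ∩ X)) ∖ ((X ∖ B) ∖ (B ∖ X)).

(⊆) Let x ∈ (X ∩ (B ∩ X)) ∖ ((X ∖ B) ∖ (B ∖ X)). Then x ∈ B ∩ X, from which x ∈ ((B ∪ X) ∩ X) ∩ B.

The two sets are equal.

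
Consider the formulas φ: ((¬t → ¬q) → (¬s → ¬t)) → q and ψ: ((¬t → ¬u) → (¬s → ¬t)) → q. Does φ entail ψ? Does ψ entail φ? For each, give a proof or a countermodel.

The biconditional holds.

Forward direction. Assume the antecedent. If q is true, ((¬t → ¬u) → (¬s → ¬t)) → q reduces to true regardless of the other variables. If q is false, the antecedent forces (u = F, t = T, q = F, s = F) or (u = T, t = T, q = F, s = F), and ((¬t → ¬u) → (¬s → ¬t)) → q holds there. Either way ((¬t → ¬u) → (¬s → ¬t)) → q holds.

Converse. Assume the antecedent. If q is true, ((¬t → ¬q) → (¬s → ¬t)) → q reduces to true regardless of the other variables. If q is false, the antecedent forces (u = F, t = T, q = F, s = F) or (u = T, t = T, q = F, s = F), and ((¬t → ¬q) → (¬s → ¬t)) → q holds there. Either way ((¬t → ¬q) → (¬s → ¬t)) → q holds.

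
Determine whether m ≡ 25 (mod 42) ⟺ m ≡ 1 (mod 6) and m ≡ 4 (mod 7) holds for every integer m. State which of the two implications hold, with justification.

(⇐) If m ≡ 1 (mod 6) and m ≡ 4 (mod 7), then by the Chinese remainder theorem m ≡ 25 (mod 42). This is exactly m ≡ 25 (mod 42).

(⇒) Suppose m ≡ 25 (mod 42); write m = 42j + 25. Since 6 ∣ 42, reducing mod 6 gives m ≡ 25 ≡ 1 (mod 6); since 7 ∣ 42, reducing mod 7 gives m ≡ 25 ≡ 4 (mod 7).

Both directions hold.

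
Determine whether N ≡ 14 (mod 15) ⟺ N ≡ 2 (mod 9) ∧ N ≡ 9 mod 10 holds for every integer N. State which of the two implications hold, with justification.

(⇒) fails; (⇐) holds.

Forward direction. This fails: N = 74 gives 74 ≡ 14 (mod 15) but 74 ≡ 4 (mod 10), so the conjunction on the right does not hold.

Converse. If N ≡ 2 (mod 9) and N ≡ 9 (mod 10), then by the Chinese remainder theorem N ≡ 29 (mod 90). Since 29 ≡ 14 (mod 15) and 15 ∣ 90, we get N ≡ 14 (mod 15).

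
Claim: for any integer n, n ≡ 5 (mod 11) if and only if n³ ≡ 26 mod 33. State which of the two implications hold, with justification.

The forward direction fails; the converse holds.

[⇒] This fails: take n = 16. Then 16 ≡ 5 (mod 11), but 16³ = 4096 ≡ 4 (mod 33), not 26.

[⇐] Conversely, the residues r modulo 33 with r³ ≡ 26 (mod 33) are exactly {5}, and each is ≡ 5 (mod 11).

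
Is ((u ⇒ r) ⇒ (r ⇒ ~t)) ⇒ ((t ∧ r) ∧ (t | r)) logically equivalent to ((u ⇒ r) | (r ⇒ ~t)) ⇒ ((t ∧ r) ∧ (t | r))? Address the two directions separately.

Both directions hold.

Forward direction. Assume the antecedent. If r is true, the antecedent forces (r = T, u = F, t = T) or (r = T, u = T, t = T), and the consequent holds there. If r is false, the antecedent cannot hold. Either way the consequent holds.

Converse. Assume the antecedent. If r is true, the antecedent forces (r = T, u = F, t = T) or (r = T, u = T, t = T), and the consequent holds there. If r is false, the antecedent cannot hold. Either way the consequent holds.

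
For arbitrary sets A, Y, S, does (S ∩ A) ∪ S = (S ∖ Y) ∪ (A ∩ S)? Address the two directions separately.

Only the reverse inclusion holds.

Forward inclusion. This inclusion fails. Take A = ∅, Y = {1}, S = {1}; then 1 ∈ (S ∩ A) ∪ S but 1 ∉ (S ∖ Y) ∪ (A ∩ S).

Reverse inclusion. Let x ∈ (S ∖ Y) ∪ (A ∩ S). Then either x ∈ S and x ∉ A, Y; or x ∈ A ∩ S and x ∉ Y; or x ∈ A ∩ Y ∩ S. In each case x ∈ (S ∩ A) ∪ S, so (S ∖ Y) ∪ (A ∩ S) ⊆ (S ∩ A) ∪ S.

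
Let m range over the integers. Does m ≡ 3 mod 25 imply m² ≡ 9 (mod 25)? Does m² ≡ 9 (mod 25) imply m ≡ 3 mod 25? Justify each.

(⇒) Suppose m ≡ 3 mod 25. Write m = 25j + 3. Then (25j + 3)² = 625j² + 150j + 9 = 25(25j² + 6j) + 9, so m² ≡ 9 (mod 25).

(⇐) This fails: take m = 22. Then 22² = 484 ≡ 9 (mod 25), yet 22 ≡ 22 (mod 25), not 3.

Not equivalent: only (⇒) holds.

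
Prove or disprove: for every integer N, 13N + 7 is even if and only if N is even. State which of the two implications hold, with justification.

Neither direction holds.

(⇒) This fails: N = 1 gives 13N + 7 = 20, which is even, but 1 is odd, not even.

(⇐) This also fails: N = 6 is even, but 13N + 7 = 85 is odd, not even.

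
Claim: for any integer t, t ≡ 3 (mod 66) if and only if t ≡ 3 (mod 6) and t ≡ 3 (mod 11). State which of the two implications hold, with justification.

Both directions hold; the statement is true.

(⇒) Suppose t ≡ 3 (mod 66); write t = 66j + 3. Since 6 ∣ 66, reducing mod 6 gives t ≡ 3 (mod 6); since 11 ∣ 66, reducing mod 11 gives t ≡ 3 (mod 11).

(⇐) Conversely, if t ≡ 3 (mod 6) and t ≡ 3 (mod 11), then by the Chinese remainder theorem t ≡ 3 (mod 66). This is exactly t ≡ 3 (mod 66).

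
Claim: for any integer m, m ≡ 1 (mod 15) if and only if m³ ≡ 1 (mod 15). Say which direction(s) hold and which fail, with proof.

Both directions hold.

(⟹) Suppose m ≡ 1 (mod 15). Write m = 15j + 1. Then (15j + 1)³ = 3375j³ + 675j² + 45j + 1 = 15(225j³ + 45j² + 3j) + 1, so m³ ≡ 1 (mod 15).

(⟸) Conversely, suppose m³ ≡ 1 (mod 15). The only residue r in {0, …, 14} with r³ ≡ 1 (mod 15) is r = 1, so m ≡ 1 (mod 15).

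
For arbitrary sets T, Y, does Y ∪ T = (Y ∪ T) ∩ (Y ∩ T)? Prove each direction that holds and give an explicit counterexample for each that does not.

Only the reverse inclusion holds.

(⊆) This inclusion fails. Take T = {1}, Y = ∅; then 1 ∈ Y ∪ T but 1 ∉ (Y ∪ T) ∩ (Y ∩ T).

(⊇) Let x ∈ (Y ∪ T) ∩ (Y ∩ T). Then x ∈ T ∩ Y, from which x ∈ Y ∪ T.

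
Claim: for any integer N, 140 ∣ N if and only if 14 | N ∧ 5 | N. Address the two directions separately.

(→) If 140 ∣ N, write N = 140q. Since 140 = 10·14, N = 14·(10q), so 14 ∣ N; and since 140 = 28·5, N = 5·(28q), so 5 ∣ N.

(←) This fails: take N = 70. Both 14 ∣ 70 and 5 ∣ 70, yet 70 is not a multiple of 140 (since 70 = 0·140 + 70), so 140 ∤ 70.

(⇒) holds; (⇐) fails.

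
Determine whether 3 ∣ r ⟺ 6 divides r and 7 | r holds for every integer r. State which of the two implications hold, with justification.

Only the reverse direction holds.

(⇒) This fails: take r = 3. Certainly 3 ∣ 3, but 6 ∤ 3.

(⇐) Suppose 6 ∣ r and 7 ∣ r. Any common multiple of 6 and 7 is a multiple of their lcm; here gcd(6, 7) = 1, so lcm(6, 7) = 6·7 = 42, so 42 ∣ r. Since 3 ∣ 42, it follows that 3 ∣ r.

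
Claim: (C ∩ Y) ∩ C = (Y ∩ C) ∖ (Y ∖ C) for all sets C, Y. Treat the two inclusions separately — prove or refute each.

(⊇) Let x ∈ (Y ∩ C) ∖ (Y ∖ C). Then x ∈ C ∩ Y, from which x ∈ (C ∩ Y) ∩ C.

(⊆) Let x ∈ (C ∩ Y) ∩ C. Then x ∈ C ∩ Y, from which x ∈ (Y ∩ C) ∖ (Y ∖ C).

Both inclusions hold; the sets are equal.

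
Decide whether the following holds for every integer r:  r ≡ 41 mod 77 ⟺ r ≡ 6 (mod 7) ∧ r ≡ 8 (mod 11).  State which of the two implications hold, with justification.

(→) Suppose r ≡ 41 (mod 77); write r = 77j + 41. Since 7 ∣ 77, reducing mod 7 gives r ≡ 41 ≡ 6 (mod 7); since 11 ∣ 77, reducing mod 11 gives r ≡ 41 ≡ 8 (mod 11).

(←) Conversely, if r ≡ 6 (mod 7) and r ≡ 8 (mod 11), then by the Chinese remainder theorem r ≡ 41 (mod 77). This is exactly r ≡ 41 (mod 77).

The biconditional holds.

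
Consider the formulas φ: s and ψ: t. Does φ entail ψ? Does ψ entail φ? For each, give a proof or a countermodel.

Neither direction holds.

(⟹) This fails. Under t = F, s = T, the left side is true but the right side is false.

(⟸) This fails. Under t = T, s = F, the left side is false but the right side is true.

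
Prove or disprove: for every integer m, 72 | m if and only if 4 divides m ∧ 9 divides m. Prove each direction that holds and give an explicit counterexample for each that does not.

[⇒] If 72 ∣ m, write m = 72q. Since 72 = 18·4, m = 4·(18q), so 4 ∣ m; and since 72 = 8·9, m = 9·(8q), so 9 ∣ m.

[⇐] This fails: take m = 36. Both 4 ∣ 36 and 9 ∣ 36, yet 36 is not a multiple of 72 (since 36 = 0·72 + 36), so 72 ∤ 36.

(⇒) holds; (⇐) fails.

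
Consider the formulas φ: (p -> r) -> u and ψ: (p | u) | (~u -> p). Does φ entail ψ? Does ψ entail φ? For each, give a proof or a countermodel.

[⇒] Assume the antecedent. If u is true, (p | u) | (~u -> p) reduces to true regardless of the other variables. If u is false, the antecedent forces (u = F, r = F, p = T), and (p | u) | (~u -> p) holds there. Either way (p | u) | (~u -> p) holds.

[⇐] This fails. Under u = F, r = T, p = T, the left side is false but the right side is true.

(⇒) holds; (⇐) fails.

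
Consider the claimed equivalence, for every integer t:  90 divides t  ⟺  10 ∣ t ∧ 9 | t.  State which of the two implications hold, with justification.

Forward direction. If 90 ∣ t, write t = 90q. Since 90 = 9·10, t = 10·(9q), so 10 ∣ t; and since 90 = 10·9, t = 9·(10q), so 9 ∣ t.

Converse. Suppose 10 ∣ t and 9 ∣ t. Any common multiple of 10 and 9 is a multiple of their lcm; here gcd(10, 9) = 1, so lcm(10, 9) = 10·9 = 90, so 90 ∣ t.

Both directions hold.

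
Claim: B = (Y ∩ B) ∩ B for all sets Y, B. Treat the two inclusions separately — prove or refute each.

The sets are not equal: only the reverse inclusion holds.

Reverse inclusion. Let x ∈ (Y ∩ B) ∩ B. Then x ∈ Y ∩ B, from which x ∈ B.

Forward inclusion. This inclusion fails. Take Y = ∅, B = {1}; then 1 ∈ B but 1 ∉ (Y ∩ B) ∩ B.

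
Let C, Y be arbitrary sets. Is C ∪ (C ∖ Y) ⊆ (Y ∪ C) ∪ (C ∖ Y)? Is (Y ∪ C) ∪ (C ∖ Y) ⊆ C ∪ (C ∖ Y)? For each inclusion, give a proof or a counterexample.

(⊆) Let x ∈ C ∪ (C ∖ Y). Then either x ∈ C and x ∉ Y; or x ∈ C ∩ Y. In each case x ∈ (Y ∪ C) ∪ (C ∖ Y), so C ∪ (C ∖ Y) ⊆ (Y ∪ C) ∪ (C ∖ Y).

(⊇) This inclusion fails. Take C = ∅, Y = {1}; then 1 ∈ (Y ∪ C) ∪ (C ∖ Y) but 1 ∉ C ∪ (C ∖ Y).

Only the forward inclusion holds.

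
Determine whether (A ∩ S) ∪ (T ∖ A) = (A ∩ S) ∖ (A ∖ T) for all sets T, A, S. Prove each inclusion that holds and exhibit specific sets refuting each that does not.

The sets are not equal: only the reverse inclusion holds.

Reverse inclusion. Let x ∈ (A ∩ S) ∖ (A ∖ T). Then x ∈ T ∩ A ∩ S, from which x ∈ (A ∩ S) ∪ (T ∖ A).

Forward inclusion. This inclusion fails. Take T = {1}, A = ∅, S = ∅; then 1 ∈ (A ∩ S) ∪ (T ∖ A) but 1 ∉ (A ∩ S) ∖ (A ∖ T).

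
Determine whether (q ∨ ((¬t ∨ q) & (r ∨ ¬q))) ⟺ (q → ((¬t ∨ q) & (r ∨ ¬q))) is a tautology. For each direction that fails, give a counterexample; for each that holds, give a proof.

(→) This fails. Under t = F, q = T, r = F, the left side is true but the right side is false.

(←) This fails. Under t = T, q = F, r = F, the left side is false but the right side is true.

Neither direction holds.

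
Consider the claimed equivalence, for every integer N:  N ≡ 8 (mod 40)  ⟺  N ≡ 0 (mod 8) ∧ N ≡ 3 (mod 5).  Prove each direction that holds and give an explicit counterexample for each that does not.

Both implications hold.

(→) Suppose N ≡ 8 (mod 40); write N = 40j + 8. Since 8 ∣ 40, reducing mod 8 gives N ≡ 8 ≡ 0 (mod 8); since 5 ∣ 40, reducing mod 5 gives N ≡ 8 ≡ 3 (mod 5).

(←) Conversely, if N ≡ 0 (mod 8) and N ≡ 3 (mod 5), then by the Chinese remainder theorem N ≡ 8 (mod 40). This is exactly N ≡ 8 (mod 40).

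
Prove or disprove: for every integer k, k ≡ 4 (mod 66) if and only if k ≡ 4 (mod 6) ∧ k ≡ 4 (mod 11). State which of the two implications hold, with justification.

Both directions hold; the statement is true.

Forward direction. Suppose k ≡ 4 (mod 66); write k = 66j + 4. Since 6 ∣ 66, reducing mod 6 gives k ≡ 4 (mod 6); since 11 ∣ 66, reducing mod 11 gives k ≡ 4 (mod 11).

Converse. If k ≡ 4 (mod 6) and k ≡ 4 (mod 11), then by the Chinese remainder theorem k ≡ 4 (mod 66). This is exactly k ≡ 4 (mod 66).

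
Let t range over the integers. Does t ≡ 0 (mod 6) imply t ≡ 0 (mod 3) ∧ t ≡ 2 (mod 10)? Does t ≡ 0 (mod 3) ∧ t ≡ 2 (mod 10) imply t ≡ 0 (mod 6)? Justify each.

[⇒] This fails: t = 0 gives 0 ≡ 0 (mod 6) but 0 ≡ 0 (mod 10), so the conjunction on the right does not hold.

[⇐] Conversely, if t ≡ 0 (mod 3) and t ≡ 2 (mod 10), then by the Chinese remainder theorem t ≡ 12 (mod 30). Since 12 ≡ 0 (mod 6) and 6 ∣ 30, we get t ≡ 0 (mod 6).

(⇒) fails; (⇐) holds.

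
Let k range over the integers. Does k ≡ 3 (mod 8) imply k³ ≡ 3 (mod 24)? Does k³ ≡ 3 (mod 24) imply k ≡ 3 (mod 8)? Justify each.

Not equivalent: only (⇐) holds.

Forward direction. This fails: take k = 11. Then 11 ≡ 3 (mod 8), but 11³ = 1331 ≡ 11 (mod 24), not 3.

Converse. The residues r modulo 24 with r³ ≡ 3 (mod 24) are exactly {3}, and each is ≡ 3 (mod 8).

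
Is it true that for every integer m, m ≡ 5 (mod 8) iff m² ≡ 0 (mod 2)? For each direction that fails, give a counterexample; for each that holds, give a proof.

(⇒) fails and (⇐) fails.

[⇒] This fails: take m = 5. Then 5 ≡ 5 (mod 8), but 5² = 25 ≡ 1 (mod 2), not 0.

[⇐] This fails: take m = 0. Then 0² = 0 ≡ 0 (mod 2), yet 0 ≡ 0 (mod 8), not 5.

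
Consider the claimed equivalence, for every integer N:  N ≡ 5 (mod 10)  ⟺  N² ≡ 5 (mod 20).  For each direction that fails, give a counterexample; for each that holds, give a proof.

Both implications hold.

[⇐] The residues r modulo 20 with r² ≡ 5 (mod 20) are exactly {5, 15}, and each is ≡ 5 (mod 10).

[⇒] Suppose N ≡ 5 (mod 10). Working modulo 20, N ∈ {5, 15}; for each such r, r² ≡ 5 (mod 20).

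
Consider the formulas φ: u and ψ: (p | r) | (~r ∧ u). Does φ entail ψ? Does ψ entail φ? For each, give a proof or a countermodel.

Not equivalent: only (⇒) holds.

(⟸) This fails. Under u = F, p = T, r = F, the left side is false but the right side is true.

(⟹) Assume the antecedent. If u is true, (p | r) | (~r ∧ u) reduces to true regardless of the other variables. If u is false, the antecedent cannot hold. Either way (p | r) | (~r ∧ u) holds.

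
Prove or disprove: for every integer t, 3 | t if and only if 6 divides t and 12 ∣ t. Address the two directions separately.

(⇒) fails; (⇐) holds.

Forward direction. This fails: take t = 3. Certainly 3 ∣ 3, but 6 ∤ 3.

Converse. Suppose 6 ∣ t and 12 ∣ t. Any common multiple of 6 and 12 is a multiple of their lcm; here lcm(6, 12) = 6·12/gcd(6, 12) = 72/6 = 12, so 12 ∣ t. Since 3 ∣ 12, it follows that 3 ∣ t.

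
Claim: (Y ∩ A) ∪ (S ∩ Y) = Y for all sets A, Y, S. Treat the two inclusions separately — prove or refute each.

(⊆) holds; (⊇) fails.

Forward inclusion. Let x ∈ (Y ∩ A) ∪ (S ∩ Y). Then either x ∈ A ∩ Y and x ∉ S; or x ∈ Y ∩ S and x ∉ A; or x ∈ A ∩ Y ∩ S. In each case x ∈ Y, so (Y ∩ A) ∪ (S ∩ Y) ⊆ Y.

Reverse inclusion. This inclusion fails. Take A = ∅, Y = {1}, S = ∅; then 1 ∈ Y but 1 ∉ (Y ∩ A) ∪ (S ∩ Y).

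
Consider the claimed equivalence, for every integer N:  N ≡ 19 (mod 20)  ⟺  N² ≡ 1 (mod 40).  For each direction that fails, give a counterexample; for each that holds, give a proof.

The forward direction holds; the converse fails.

(⇒) Suppose N ≡ 19 (mod 20). Working modulo 40, N ∈ {19, 39}; for each such r, r² ≡ 1 (mod 40).

(⇐) This fails: take N = 1. Then 1² = 1 ≡ 1 (mod 40), yet 1 ≡ 1 (mod 20), not 19.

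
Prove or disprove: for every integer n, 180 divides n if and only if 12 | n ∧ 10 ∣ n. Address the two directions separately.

(←) This fails: take n = 60. Both 12 ∣ 60 and 10 ∣ 60, yet 60 is not a multiple of 180 (since 60 = 0·180 + 60), so 180 ∤ 60.

(→) If 180 ∣ n, write n = 180q. Since 180 = 15·12, n = 12·(15q), so 12 ∣ n; and since 180 = 18·10, n = 10·(18q), so 10 ∣ n.

Only the forward implication holds.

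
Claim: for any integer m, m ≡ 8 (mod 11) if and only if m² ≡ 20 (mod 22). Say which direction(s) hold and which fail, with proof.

Both directions fail.

[⇒] This fails: take m = 19. Then 19 ≡ 8 (mod 11), but 19² = 361 ≡ 9 (mod 22), not 20.

[⇐] This fails: take m = 14. Then 14² = 196 ≡ 20 (mod 22), yet 14 ≡ 3 (mod 11), not 8.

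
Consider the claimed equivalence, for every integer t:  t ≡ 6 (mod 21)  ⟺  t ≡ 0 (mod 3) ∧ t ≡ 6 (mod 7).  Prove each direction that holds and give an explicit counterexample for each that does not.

Both implications hold.

(⟹) Suppose t ≡ 6 (mod 21); write t = 21j + 6. Since 3 ∣ 21, reducing mod 3 gives t ≡ 6 ≡ 0 (mod 3); since 7 ∣ 21, reducing mod 7 gives t ≡ 6 (mod 7).

(⟸) Conversely, if t ≡ 0 (mod 3) and t ≡ 6 (mod 7), then by the Chinese remainder theorem t ≡ 6 (mod 21). This is exactly t ≡ 6 (mod 21).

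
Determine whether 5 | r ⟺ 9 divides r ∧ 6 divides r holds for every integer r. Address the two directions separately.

Neither implication holds.

(→) This fails: take r = 5. Certainly 5 ∣ 5, but 9 ∤ 5.

(←) This fails: take r = 18. Both 9 ∣ 18 and 6 ∣ 18, yet 18 is not a multiple of 5 (since 18 = 3·5 + 3), so 5 ∤ 18.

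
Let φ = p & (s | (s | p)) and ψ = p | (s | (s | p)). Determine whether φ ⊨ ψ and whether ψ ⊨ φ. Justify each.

The forward direction holds; the converse fails.

Forward direction. Assume the antecedent. If s is true, p | (s | (s | p)) reduces to true regardless of the other variables. If s is false, the antecedent forces (s = F, p = T), and p | (s | (s | p)) holds there. Either way p | (s | (s | p)) holds.

Converse. This fails. Under s = T, p = F, the left side is false but the right side is true.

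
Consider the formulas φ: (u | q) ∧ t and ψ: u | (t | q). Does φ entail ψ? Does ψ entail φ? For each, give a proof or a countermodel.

(←) This fails. Under t = T, u = F, q = F, the left side is false but the right side is true.

(→) Assume the antecedent. If t is true, u | (t | q) reduces to true regardless of the other variables. If t is false, the antecedent cannot hold. Either way u | (t | q) holds.

Only the forward implication holds.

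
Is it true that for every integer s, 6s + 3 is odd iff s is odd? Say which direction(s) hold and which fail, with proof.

(⟸) Suppose s is odd. Since 6 is even, 6s is even for every s, so 6s + 3 has the same parity as 3, which is odd. Hence 6s + 3 is odd.

(⟹) This fails: take s = 0. Then 6s + 3 = 3, which is odd, yet s = 0 is even, not odd.

(⇒) fails; (⇐) holds.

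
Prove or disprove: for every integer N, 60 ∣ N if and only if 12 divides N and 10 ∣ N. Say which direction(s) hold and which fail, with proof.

Both directions hold; the statement is true.

(⇒) If 60 ∣ N, write N = 60q. Since 60 = 5·12, N = 12·(5q), so 12 ∣ N; and since 60 = 6·10, N = 10·(6q), so 10 ∣ N.

(⇐) Suppose 12 ∣ N and 10 ∣ N. Any common multiple of 12 and 10 is a multiple of their lcm; here lcm(12, 10) = 12·10/gcd(12, 10) = 120/2 = 60, so 60 ∣ N.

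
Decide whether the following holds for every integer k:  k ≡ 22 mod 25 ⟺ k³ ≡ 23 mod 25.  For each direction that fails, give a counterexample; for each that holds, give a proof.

(⇒) Suppose k ≡ 22 mod 25. Write k = 25j + 22. Then (25j + 22)³ = 15625j³ + 41250j² + 36300j + 10648 = 25(625j³ + 1650j² + 1452j + 425) + 23, so k³ ≡ 23 (mod 25).

(⇐) Conversely, suppose k³ ≡ 23 (mod 25). The only residue r in {0, …, 24} with r³ ≡ 23 (mod 25) is r = 22, so k ≡ 22 (mod 25).

Both implications hold.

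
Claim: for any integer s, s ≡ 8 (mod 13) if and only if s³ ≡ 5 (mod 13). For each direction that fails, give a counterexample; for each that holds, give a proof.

Forward direction. Suppose s ≡ 8 (mod 13). Write s = 13j + 8. Then (13j + 8)³ = 2197j³ + 4056j² + 2496j + 512 = 13(169j³ + 312j² + 192j + 39) + 5, so s³ ≡ 5 (mod 13).

Converse. This fails: take s = 7. Then 7³ = 343 ≡ 5 (mod 13), yet 7 ≡ 7 (mod 13), not 8.

Only the forward direction holds.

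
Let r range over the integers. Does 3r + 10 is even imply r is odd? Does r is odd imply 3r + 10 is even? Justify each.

Both directions fail.

[⇒] This fails: r = 2 gives 3r + 10 = 16, which is even, but 2 is even, not odd.

[⇐] This also fails: r = 3 is odd, but 3r + 10 = 19 is odd, not even.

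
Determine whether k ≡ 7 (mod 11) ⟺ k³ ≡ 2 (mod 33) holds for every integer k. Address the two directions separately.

(⇒) fails; (⇐) holds.

Forward direction. This fails: take k = 7. Then 7 ≡ 7 (mod 11), but 7³ = 343 ≡ 13 (mod 33), not 2.

Converse. The residues r modulo 33 with r³ ≡ 2 (mod 33) are exactly {29}, and each is ≡ 7 (mod 11).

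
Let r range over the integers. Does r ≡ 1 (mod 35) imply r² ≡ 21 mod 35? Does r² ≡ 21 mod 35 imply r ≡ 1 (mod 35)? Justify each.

[⇒] This fails: take r = 1. Then 1 ≡ 1 (mod 35), but 1² = 1 ≡ 1 (mod 35), not 21.

[⇐] This fails: take r = 14. Then 14² = 196 ≡ 21 (mod 35), yet 14 ≡ 14 (mod 35), not 1.

Both directions fail.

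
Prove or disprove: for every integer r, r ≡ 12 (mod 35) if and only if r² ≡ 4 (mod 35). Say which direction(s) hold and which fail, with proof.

Not equivalent: only (⇒) holds.

(→) Suppose r ≡ 12 (mod 35). Write r = 35j + 12. Then (35j + 12)² = 1225j² + 840j + 144 = 35(35j² + 24j + 4) + 4, so r² ≡ 4 (mod 35).

(←) This fails: take r = 2. Then 2² = 4 ≡ 4 (mod 35), yet 2 ≡ 2 (mod 35), not 12.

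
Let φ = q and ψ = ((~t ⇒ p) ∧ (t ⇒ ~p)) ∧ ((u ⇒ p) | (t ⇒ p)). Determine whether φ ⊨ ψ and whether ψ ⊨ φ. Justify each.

[⇒] This fails. Under q = T, t = F, p = F, u = F, the left side is true but the right side is false.

[⇐] This fails. Under q = F, t = T, p = F, u = F, the left side is false but the right side is true.

Neither direction holds.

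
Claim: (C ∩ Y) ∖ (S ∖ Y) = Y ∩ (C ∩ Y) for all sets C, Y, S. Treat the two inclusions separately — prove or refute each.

Both inclusions hold.

(⟸) Let x ∈ Y ∩ (C ∩ Y). Then either x ∈ C ∩ Y and x ∉ S; or x ∈ C ∩ Y ∩ S. In each case x ∈ (C ∩ Y) ∖ (S ∖ Y), so Y ∩ (C ∩ Y) ⊆ (C ∩ Y) ∖ (S ∖ Y).

(⟹) Let x ∈ (C ∩ Y) ∖ (S ∖ Y). Then either x ∈ C ∩ Y and x ∉ S; or x ∈ C ∩ Y ∩ S. In each case x ∈ Y ∩ (C ∩ Y), so (C ∩ Y) ∖ (S ∖ Y) ⊆ Y ∩ (C ∩ Y).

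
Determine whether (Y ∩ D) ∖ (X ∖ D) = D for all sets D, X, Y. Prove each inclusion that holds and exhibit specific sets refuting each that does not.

(⊆) Let x ∈ (Y ∩ D) ∖ (X ∖ D). Then either x ∈ D ∩ Y and x ∉ X; or x ∈ D ∩ X ∩ Y. In each case x ∈ D, so (Y ∩ D) ∖ (X ∖ D) ⊆ D.

(⊇) This inclusion fails. Take D = {1}, X = ∅, Y = ∅; then 1 ∈ D but 1 ∉ (Y ∩ D) ∖ (X ∖ D).

Only the forward inclusion holds.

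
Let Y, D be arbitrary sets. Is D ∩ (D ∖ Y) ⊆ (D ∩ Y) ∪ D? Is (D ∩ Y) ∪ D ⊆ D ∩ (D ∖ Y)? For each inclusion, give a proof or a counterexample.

The sets are not equal: only the forward inclusion holds.

Reverse inclusion. This inclusion fails. Take Y = {1}, D = {1}; then 1 ∈ (D ∩ Y) ∪ D but 1 ∉ D ∩ (D ∖ Y).

Forward inclusion. Let x ∈ D ∩ (D ∖ Y). Then x ∈ D and x ∉ Y, from which x ∈ (D ∩ Y) ∪ D.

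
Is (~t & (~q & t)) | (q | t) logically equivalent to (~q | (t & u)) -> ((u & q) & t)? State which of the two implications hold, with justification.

Only the converse holds.

(⇐) Assume the antecedent. If t is true, (~t & (~q & t)) | (q | t) reduces to true regardless of the other variables. If t is false, the antecedent forces (t = F, u = F, q = T) or (t = F, u = T, q = T), and (~t & (~q & t)) | (q | t) holds there. Either way (~t & (~q & t)) | (q | t) holds.

(⇒) This fails. Under t = T, u = F, q = F, the left side is true but the right side is false.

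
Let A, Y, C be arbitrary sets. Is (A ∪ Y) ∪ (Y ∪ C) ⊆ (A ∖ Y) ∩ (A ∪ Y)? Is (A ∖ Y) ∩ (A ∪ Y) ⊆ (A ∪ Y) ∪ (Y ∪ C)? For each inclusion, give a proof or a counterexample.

(⊆) fails; (⊇) holds.

(⊆) This inclusion fails. Take A = ∅, Y = {1}, C = ∅; then 1 ∈ (A ∪ Y) ∪ (Y ∪ C) but 1 ∉ (A ∖ Y) ∩ (A ∪ Y).

(⊇) Let x ∈ (A ∖ Y) ∩ (A ∪ Y). Then either x ∈ A and x ∉ Y, C; or x ∈ A ∩ C and x ∉ Y. In each case x ∈ (A ∪ Y) ∪ (Y ∪ C), so (A ∖ Y) ∩ (A ∪ Y) ⊆ (A ∪ Y) ∪ (Y ∪ C).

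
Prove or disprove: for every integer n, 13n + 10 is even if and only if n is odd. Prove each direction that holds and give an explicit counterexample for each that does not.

(⟹) This fails: n = 6 gives 13n + 10 = 88, which is even, but 6 is even, not odd.

(⟸) This also fails: n = 1 is odd, but 13n + 10 = 23 is odd, not even.

Neither implication holds.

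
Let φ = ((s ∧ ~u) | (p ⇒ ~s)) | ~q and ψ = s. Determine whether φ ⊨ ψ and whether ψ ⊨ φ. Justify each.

Neither direction holds.

Forward direction. This fails. Under q = F, p = F, s = F, u = F, the left side is true but the right side is false.

Converse. This fails. Under q = T, p = T, s = T, u = T, the left side is false but the right side is true.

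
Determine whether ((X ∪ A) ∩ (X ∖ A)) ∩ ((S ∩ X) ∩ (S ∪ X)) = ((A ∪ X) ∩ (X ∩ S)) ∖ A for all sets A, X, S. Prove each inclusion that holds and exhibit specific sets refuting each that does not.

Reverse inclusion. Let x ∈ ((A ∪ X) ∩ (X ∩ S)) ∖ A. Then x ∈ X ∩ S and x ∉ A, from which x ∈ ((X ∪ A) ∩ (X ∖ A)) ∩ ((S ∩ X) ∩ (S ∪ X)).

Forward inclusion. Let x ∈ ((X ∪ A) ∩ (X ∖ A)) ∩ ((S ∩ X) ∩ (S ∪ X)). Then x ∈ X ∩ S and x ∉ A, from which x ∈ ((A ∪ X) ∩ (X ∩ S)) ∖ A.

Both inclusions hold.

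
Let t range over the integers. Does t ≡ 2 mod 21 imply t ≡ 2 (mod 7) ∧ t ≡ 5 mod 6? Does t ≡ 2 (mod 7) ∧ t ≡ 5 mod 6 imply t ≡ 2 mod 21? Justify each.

Forward direction. This fails: t = 2 gives 2 ≡ 2 (mod 21) but 2 ≡ 2 (mod 6), so the conjunction on the right does not hold.

Converse. If t ≡ 2 (mod 7) and t ≡ 5 (mod 6), then by the Chinese remainder theorem t ≡ 23 (mod 42). Since 23 ≡ 2 (mod 21) and 21 ∣ 42, we get t ≡ 2 (mod 21).

Not equivalent: only (⇐) holds.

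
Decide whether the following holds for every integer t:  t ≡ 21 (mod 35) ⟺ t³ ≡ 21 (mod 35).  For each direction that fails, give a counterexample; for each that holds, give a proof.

(⟹) Suppose t ≡ 21 (mod 35). Write t = 35j + 21. Then (35j + 21)³ = 42875j³ + 77175j² + 46305j + 9261 = 35(1225j³ + 2205j² + 1323j + 264) + 21, so t³ ≡ 21 (mod 35).

(⟸) Conversely, suppose t³ ≡ 21 (mod 35). The only residue r in {0, …, 34} with r³ ≡ 21 (mod 35) is r = 21, so t ≡ 21 (mod 35).

The biconditional holds.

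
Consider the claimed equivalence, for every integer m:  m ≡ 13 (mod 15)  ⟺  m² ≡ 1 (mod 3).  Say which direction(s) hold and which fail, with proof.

Converse. This fails: take m = 1. Then 1² = 1 ≡ 1 (mod 3), yet 1 ≡ 1 (mod 15), not 13.

Forward direction. Suppose m ≡ 13 (mod 15). Then m² ≡ 13² = 169 (mod 15), and since 3 ∣ 15, also m² ≡ 1 (mod 3).

Not equivalent: only (⇒) holds.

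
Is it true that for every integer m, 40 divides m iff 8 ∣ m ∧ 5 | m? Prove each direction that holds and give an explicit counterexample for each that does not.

Forward direction. If 40 ∣ m, write m = 40q. Since 40 = 5·8, m = 8·(5q), so 8 ∣ m; and since 40 = 8·5, m = 5·(8q), so 5 ∣ m.

Converse. Suppose 8 ∣ m and 5 ∣ m. Any common multiple of 8 and 5 is a multiple of their lcm; here gcd(8, 5) = 1, so lcm(8, 5) = 8·5 = 40, so 40 ∣ m.

Both directions hold.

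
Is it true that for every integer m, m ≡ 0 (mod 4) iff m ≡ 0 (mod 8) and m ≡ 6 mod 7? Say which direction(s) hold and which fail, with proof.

Only the converse holds.

(⇒) This fails: m = 0 gives 0 ≡ 0 (mod 4) but 0 ≡ 0 (mod 7), so the conjunction on the right does not hold.

(⇐) Conversely, if m ≡ 0 (mod 8) and m ≡ 6 (mod 7), then by the Chinese remainder theorem m ≡ 48 (mod 56). Since 48 ≡ 0 (mod 4) and 4 ∣ 56, we get m ≡ 0 (mod 4).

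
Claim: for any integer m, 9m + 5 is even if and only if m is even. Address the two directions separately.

Both directions fail.

(⇒) This fails: m = 1 gives 9m + 5 = 14, which is even, but 1 is odd, not even.

(⇐) This also fails: m = 0 is even, but 9m + 5 = 5 is odd, not even.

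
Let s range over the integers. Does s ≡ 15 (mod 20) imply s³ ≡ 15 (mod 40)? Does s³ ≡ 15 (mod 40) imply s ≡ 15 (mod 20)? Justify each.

Only the reverse direction holds.

(→) This fails: take s = 35. Then 35 ≡ 15 (mod 20), but 35³ = 42875 ≡ 35 (mod 40), not 15.

(←) Conversely, the residues r modulo 40 with r³ ≡ 15 (mod 40) are exactly {15}, and each is ≡ 15 (mod 20).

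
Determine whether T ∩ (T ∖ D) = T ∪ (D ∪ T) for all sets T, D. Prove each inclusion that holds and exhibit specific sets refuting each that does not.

The sets are not equal: only the forward inclusion holds.

(⟹) Let x ∈ T ∩ (T ∖ D). Then x ∈ T and x ∉ D, from which x ∈ T ∪ (D ∪ T).

(⟸) This inclusion fails. Take T = ∅, D = {1}; then 1 ∈ T ∪ (D ∪ T) but 1 ∉ T ∩ (T ∖ D).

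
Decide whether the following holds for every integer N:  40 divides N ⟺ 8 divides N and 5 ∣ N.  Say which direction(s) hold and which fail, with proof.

Both implications hold.

Forward direction. If 40 ∣ N, write N = 40q. Since 40 = 5·8, N = 8·(5q), so 8 ∣ N; and since 40 = 8·5, N = 5·(8q), so 5 ∣ N.

Converse. Suppose 8 ∣ N and 5 ∣ N. Any common multiple of 8 and 5 is a multiple of their lcm; here gcd(8, 5) = 1, so lcm(8, 5) = 8·5 = 40, so 40 ∣ N.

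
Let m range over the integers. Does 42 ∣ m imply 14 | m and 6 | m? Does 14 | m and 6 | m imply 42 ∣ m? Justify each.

Both directions hold; the statement is true.

(⇒) If 42 ∣ m, write m = 42q. Since 42 = 3·14, m = 14·(3q), so 14 ∣ m; and since 42 = 7·6, m = 6·(7q), so 6 ∣ m.

(⇐) Suppose 14 ∣ m and 6 ∣ m. Any common multiple of 14 and 6 is a multiple of their lcm; here lcm(14, 6) = 14·6/gcd(14, 6) = 84/2 = 42, so 42 ∣ m.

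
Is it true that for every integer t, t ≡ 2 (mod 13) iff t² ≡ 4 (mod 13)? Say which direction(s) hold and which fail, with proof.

The forward direction holds; the converse fails.

[⇒] Suppose t ≡ 2 (mod 13). Write t = 13j + 2. Then (13j + 2)² = 169j² + 52j + 4 = 13(13j² + 4j) + 4, so t² ≡ 4 (mod 13).

[⇐] This fails: take t = 11. Then 11² = 121 ≡ 4 (mod 13), yet 11 ≡ 11 (mod 13), not 2.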